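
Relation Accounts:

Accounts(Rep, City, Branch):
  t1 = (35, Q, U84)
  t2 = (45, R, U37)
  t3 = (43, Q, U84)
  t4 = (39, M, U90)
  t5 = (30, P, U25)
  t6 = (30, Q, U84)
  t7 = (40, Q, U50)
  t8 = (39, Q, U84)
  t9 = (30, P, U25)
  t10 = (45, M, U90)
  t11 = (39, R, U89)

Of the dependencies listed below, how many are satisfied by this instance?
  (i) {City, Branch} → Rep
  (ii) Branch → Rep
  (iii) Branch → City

(i) {City, Branch} → Rep: (City=Q, Branch=U84): rows 1, 3, 6, 8 → Rep takes values {35, 43, 30, 39} — violation; (City=M, Branch=U90): rows 4, 10 → Rep takes values {39, 45} — violation — fails.
(ii) Branch → Rep: Branch=U84: rows 1, 3, 6, 8 → Rep takes values {35, 43, 30, 39} — violation; Branch=U90: rows 4, 10 → Rep takes values {39, 45} — violation — fails.
(iii) Branch → City: every LHS value maps to a single RHS value — holds.
1 of the 3 dependencies holds.

1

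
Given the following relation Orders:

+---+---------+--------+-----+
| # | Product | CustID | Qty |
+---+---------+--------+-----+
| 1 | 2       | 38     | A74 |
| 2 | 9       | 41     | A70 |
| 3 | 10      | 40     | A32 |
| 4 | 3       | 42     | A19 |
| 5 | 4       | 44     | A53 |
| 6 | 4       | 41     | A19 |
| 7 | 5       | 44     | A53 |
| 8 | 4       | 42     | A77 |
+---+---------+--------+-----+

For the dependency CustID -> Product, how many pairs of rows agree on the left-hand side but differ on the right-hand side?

3

CustID=41: violating pairs (2,6) — 1 pair.
CustID=42: violating pairs (4,8) — 1 pair.
CustID=44: violating pairs (5,7) — 1 pair.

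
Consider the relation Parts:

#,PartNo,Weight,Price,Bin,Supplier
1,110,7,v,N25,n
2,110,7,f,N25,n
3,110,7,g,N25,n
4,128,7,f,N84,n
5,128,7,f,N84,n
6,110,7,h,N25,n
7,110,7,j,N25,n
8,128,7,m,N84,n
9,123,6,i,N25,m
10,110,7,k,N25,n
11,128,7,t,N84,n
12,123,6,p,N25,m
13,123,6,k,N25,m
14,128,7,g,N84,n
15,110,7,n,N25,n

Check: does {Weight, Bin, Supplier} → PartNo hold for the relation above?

Yes

(Weight=7, Bin=N25, Supplier=n): rows 1, 2, 3, 6, 7, 10, 15 → PartNo = 110, 110, 110, 110, 110, 110, 110 ✓
(Weight=7, Bin=N84, Supplier=n): rows 4, 5, 8, 11, 14 → PartNo = 128, 128, 128, 128, 128 ✓
(Weight=6, Bin=N25, Supplier=m): rows 9, 12, 13 → PartNo = 123, 123, 123 ✓
Every {Weight, Bin, Supplier} value is associated with a single PartNo value, so {Weight, Bin, Supplier} → PartNo holds.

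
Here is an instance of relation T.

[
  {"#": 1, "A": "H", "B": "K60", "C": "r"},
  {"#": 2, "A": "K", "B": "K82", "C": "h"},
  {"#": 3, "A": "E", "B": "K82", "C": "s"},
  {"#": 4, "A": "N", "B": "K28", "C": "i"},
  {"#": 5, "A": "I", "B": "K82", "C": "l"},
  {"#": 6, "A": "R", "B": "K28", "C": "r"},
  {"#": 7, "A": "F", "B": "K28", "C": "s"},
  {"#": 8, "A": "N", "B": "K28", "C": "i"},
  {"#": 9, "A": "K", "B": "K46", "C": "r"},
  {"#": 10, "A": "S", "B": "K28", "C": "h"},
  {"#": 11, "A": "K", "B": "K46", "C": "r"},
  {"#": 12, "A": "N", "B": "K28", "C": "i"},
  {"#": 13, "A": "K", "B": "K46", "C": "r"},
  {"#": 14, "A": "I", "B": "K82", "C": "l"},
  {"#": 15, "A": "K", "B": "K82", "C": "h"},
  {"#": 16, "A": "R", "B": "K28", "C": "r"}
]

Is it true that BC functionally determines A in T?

(B=K60, C=r): row 1 → A = H ✓
(B=K82, C=h): rows 2, 15 → A = K, K ✓
(B=K82, C=s): row 3 → A = E ✓
(B=K28, C=i): rows 4, 8, 12 → A = N, N, N ✓
(B=K82, C=l): rows 5, 14 → A = I, I ✓
(B=K28, C=r): rows 6, 16 → A = R, R ✓
(B=K28, C=s): row 7 → A = F ✓
(B=K46, C=r): rows 9, 11, 13 → A = K, K, K ✓
(B=K28, C=h): row 10 → A = S ✓
Every BC value is associated with a single A value, so BC -> A holds.

Yes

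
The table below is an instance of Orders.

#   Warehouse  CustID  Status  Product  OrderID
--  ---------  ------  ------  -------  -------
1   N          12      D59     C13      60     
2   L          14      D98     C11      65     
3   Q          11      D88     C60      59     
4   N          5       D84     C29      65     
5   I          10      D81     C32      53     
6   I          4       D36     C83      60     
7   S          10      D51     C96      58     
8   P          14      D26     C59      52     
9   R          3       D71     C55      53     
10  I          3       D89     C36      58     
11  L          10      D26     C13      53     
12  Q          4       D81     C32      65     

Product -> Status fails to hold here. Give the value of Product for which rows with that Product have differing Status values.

Product=C13: rows 1, 11 → Status takes values {D59, D26} — violation
Product=C11: row 2 → Status = D98 ✓
Product=C60: row 3 → Status = D88 ✓
Product=C29: row 4 → Status = D84 ✓
Product=C32: rows 5, 12 → Status = D81, D81 ✓
Product=C83: row 6 → Status = D36 ✓
Product=C96: row 7 → Status = D51 ✓
Product=C59: row 8 → Status = D26 ✓
Product=C55: row 9 → Status = D71 ✓
Product=C36: row 10 → Status = D89 ✓
The only Product value with inconsistent Status is Product=C13.

C13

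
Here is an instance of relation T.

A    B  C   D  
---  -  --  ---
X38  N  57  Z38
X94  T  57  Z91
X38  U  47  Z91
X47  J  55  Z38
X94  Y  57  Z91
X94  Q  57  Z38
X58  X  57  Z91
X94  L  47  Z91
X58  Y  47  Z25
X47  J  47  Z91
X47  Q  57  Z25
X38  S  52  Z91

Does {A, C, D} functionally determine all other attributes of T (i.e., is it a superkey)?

No

Two distinct rows share (A=X94, C=57, D=Z91), so {A, C, D} does not determine every attribute — not a superkey.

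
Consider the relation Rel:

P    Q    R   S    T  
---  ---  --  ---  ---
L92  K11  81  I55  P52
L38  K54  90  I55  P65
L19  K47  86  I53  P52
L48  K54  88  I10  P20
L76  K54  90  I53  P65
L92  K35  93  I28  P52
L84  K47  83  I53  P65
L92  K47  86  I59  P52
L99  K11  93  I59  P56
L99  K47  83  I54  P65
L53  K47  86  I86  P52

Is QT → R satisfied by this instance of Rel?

Yes

(Q=K11, T=P52): 1 row → R = 81 ✓
(Q=K54, T=P65): 2 rows → R = 90, 90 ✓
(Q=K47, T=P52): 3 rows → R = 86, 86, 86 ✓
(Q=K54, T=P20): 1 row → R = 88 ✓
(Q=K35, T=P52): 1 row → R = 93 ✓
(Q=K47, T=P65): 2 rows → R = 83, 83 ✓
(Q=K11, T=P56): 1 row → R = 93 ✓
Every QT value is associated with a single R value, so QT → R holds.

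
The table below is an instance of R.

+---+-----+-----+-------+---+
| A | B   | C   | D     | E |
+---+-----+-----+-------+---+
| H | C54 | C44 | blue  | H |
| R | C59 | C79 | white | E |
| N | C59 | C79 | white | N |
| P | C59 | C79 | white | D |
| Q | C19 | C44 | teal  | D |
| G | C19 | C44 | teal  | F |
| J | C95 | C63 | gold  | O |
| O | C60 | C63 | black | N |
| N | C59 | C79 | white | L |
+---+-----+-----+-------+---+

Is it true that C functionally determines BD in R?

C=C44: 3 rows → {B,D} takes values {(C54, blue), (C19, teal)} — violation
C=C79: 4 rows → {B,D} = (C59, white), (C59, white), (C59, white), (C59, white) ✓
C=C63: 2 rows → {B,D} takes values {(C95, gold), (C60, black)} — violation
Two rows agree on C but differ on BD, so C → BD does not hold.

No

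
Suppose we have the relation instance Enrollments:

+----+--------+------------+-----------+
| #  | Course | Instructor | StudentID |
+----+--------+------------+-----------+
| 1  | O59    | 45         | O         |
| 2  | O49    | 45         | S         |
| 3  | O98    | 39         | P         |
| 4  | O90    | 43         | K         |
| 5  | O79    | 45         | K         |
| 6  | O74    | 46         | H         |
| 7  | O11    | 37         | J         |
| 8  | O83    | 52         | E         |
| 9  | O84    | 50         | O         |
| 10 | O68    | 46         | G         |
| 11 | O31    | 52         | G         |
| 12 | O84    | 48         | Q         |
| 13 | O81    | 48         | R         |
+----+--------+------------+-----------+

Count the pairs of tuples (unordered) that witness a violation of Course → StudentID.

1

Course=O84: violating pairs (9,12) — 1 pair.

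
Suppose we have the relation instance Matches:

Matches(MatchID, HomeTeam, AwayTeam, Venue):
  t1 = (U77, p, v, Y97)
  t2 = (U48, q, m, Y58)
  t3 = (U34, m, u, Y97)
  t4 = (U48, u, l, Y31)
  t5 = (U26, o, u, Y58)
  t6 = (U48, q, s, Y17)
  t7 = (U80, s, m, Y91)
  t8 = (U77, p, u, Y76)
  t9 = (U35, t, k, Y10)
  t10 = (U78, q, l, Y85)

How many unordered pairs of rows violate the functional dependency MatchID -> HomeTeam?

MatchID=U77: all 2 rows agree on HomeTeam — 0 pairs.
MatchID=U48: violating pairs (2,4), (4,6) — 2 pairs.

2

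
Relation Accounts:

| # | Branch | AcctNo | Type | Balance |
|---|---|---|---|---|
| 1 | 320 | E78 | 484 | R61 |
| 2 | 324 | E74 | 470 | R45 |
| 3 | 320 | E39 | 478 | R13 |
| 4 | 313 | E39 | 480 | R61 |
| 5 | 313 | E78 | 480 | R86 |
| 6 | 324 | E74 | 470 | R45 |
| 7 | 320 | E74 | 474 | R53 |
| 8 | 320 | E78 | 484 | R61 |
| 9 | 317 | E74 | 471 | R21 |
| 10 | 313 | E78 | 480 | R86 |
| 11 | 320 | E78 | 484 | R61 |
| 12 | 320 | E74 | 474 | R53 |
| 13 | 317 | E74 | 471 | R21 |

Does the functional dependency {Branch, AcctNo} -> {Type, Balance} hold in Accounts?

Yes

(Branch=320, AcctNo=E78): rows 1, 8, 11 → {Type,Balance} = (484, R61), (484, R61), (484, R61) ✓
(Branch=324, AcctNo=E74): rows 2, 6 → {Type,Balance} = (470, R45), (470, R45) ✓
(Branch=320, AcctNo=E39): row 3 → {Type,Balance} = (478, R13) ✓
(Branch=313, AcctNo=E39): row 4 → {Type,Balance} = (480, R61) ✓
(Branch=313, AcctNo=E78): rows 5, 10 → {Type,Balance} = (480, R86), (480, R86) ✓
(Branch=320, AcctNo=E74): rows 7, 12 → {Type,Balance} = (474, R53), (474, R53) ✓
(Branch=317, AcctNo=E74): rows 9, 13 → {Type,Balance} = (471, R21), (471, R21) ✓
Every {Branch, AcctNo} value is associated with a single {Type, Balance} value, so {Branch, AcctNo} -> {Type, Balance} holds.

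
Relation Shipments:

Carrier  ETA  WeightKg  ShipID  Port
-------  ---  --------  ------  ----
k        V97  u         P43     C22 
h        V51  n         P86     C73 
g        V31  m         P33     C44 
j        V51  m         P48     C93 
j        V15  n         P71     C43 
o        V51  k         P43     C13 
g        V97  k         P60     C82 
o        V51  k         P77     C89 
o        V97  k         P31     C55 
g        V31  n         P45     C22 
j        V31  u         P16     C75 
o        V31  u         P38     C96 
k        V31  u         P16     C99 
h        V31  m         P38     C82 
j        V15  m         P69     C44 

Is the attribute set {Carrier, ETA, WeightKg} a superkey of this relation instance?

Two distinct rows share (Carrier=o, ETA=V51, WeightKg=k), so {Carrier, ETA, WeightKg} does not determine every attribute — not a superkey.

No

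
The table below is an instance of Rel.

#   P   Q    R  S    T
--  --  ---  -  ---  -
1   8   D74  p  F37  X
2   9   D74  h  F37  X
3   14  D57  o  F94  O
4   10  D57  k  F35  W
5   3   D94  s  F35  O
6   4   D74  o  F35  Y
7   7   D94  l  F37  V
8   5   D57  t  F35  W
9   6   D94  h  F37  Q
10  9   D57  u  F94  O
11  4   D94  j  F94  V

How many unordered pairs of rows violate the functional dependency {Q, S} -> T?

(Q=D74, S=F37): all 2 rows agree on T — 0 pairs.
(Q=D57, S=F94): all 2 rows agree on T — 0 pairs.
(Q=D57, S=F35): all 2 rows agree on T — 0 pairs.
(Q=D94, S=F37): violating pairs (7,9) — 1 pair.

1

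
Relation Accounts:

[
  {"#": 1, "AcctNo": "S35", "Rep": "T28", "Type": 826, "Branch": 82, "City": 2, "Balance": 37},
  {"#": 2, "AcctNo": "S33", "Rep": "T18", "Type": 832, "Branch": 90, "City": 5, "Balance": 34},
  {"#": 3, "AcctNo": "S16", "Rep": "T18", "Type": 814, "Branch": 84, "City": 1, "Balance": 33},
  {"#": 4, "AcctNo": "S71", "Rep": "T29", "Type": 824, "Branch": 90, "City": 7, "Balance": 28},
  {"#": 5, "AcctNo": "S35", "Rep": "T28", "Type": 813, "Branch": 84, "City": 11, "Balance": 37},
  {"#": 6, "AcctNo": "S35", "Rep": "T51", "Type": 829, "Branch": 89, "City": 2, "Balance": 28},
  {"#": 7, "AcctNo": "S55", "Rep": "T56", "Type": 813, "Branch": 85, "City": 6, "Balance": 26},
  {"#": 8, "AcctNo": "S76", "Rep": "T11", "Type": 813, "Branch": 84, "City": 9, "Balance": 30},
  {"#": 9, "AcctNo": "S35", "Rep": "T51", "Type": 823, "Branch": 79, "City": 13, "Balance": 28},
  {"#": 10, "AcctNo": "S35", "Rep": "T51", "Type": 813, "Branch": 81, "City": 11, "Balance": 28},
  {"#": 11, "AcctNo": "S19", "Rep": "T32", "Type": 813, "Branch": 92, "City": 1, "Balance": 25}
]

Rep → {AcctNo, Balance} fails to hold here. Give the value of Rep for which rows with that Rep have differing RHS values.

Rep=T28: rows 1, 5 → {AcctNo,Balance} = (S35, 37), (S35, 37) ✓
Rep=T18: rows 2, 3 → {AcctNo,Balance} takes values {(S33, 34), (S16, 33)} — violation
Rep=T29: row 4 → {AcctNo,Balance} = (S71, 28) ✓
Rep=T51: rows 6, 9, 10 → {AcctNo,Balance} = (S35, 28), (S35, 28), (S35, 28) ✓
Rep=T56: row 7 → {AcctNo,Balance} = (S55, 26) ✓
Rep=T11: row 8 → {AcctNo,Balance} = (S76, 30) ✓
Rep=T32: row 11 → {AcctNo,Balance} = (S19, 25) ✓
The only Rep value with inconsistent RHS is Rep=T18.

T18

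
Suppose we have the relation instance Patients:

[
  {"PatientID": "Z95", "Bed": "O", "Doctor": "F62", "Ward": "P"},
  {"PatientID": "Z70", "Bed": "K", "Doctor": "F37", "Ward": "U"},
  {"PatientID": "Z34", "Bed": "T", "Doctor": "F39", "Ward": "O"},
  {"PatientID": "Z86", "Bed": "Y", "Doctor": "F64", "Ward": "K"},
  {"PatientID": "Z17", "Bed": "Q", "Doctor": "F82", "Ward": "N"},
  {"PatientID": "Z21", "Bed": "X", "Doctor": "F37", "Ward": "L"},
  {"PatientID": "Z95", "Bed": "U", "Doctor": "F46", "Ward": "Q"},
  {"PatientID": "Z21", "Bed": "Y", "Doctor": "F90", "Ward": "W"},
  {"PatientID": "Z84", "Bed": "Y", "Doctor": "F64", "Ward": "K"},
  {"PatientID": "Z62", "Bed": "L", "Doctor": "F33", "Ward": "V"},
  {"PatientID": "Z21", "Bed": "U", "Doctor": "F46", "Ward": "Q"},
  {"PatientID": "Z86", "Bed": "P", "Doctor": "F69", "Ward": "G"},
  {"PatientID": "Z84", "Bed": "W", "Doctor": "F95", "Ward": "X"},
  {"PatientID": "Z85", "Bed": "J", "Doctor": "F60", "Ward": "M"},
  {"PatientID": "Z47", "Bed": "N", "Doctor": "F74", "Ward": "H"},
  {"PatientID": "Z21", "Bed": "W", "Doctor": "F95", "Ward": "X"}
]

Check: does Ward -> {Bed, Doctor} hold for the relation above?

Ward=P: 1 row → {Bed,Doctor} = (O, F62) ✓
Ward=U: 1 row → {Bed,Doctor} = (K, F37) ✓
Ward=O: 1 row → {Bed,Doctor} = (T, F39) ✓
Ward=K: 2 rows → {Bed,Doctor} = (Y, F64), (Y, F64) ✓
Ward=N: 1 row → {Bed,Doctor} = (Q, F82) ✓
Ward=L: 1 row → {Bed,Doctor} = (X, F37) ✓
Ward=Q: 2 rows → {Bed,Doctor} = (U, F46), (U, F46) ✓
Ward=W: 1 row → {Bed,Doctor} = (Y, F90) ✓
Ward=V: 1 row → {Bed,Doctor} = (L, F33) ✓
Ward=G: 1 row → {Bed,Doctor} = (P, F69) ✓
Ward=X: 2 rows → {Bed,Doctor} = (W, F95), (W, F95) ✓
Ward=M: 1 row → {Bed,Doctor} = (J, F60) ✓
Ward=H: 1 row → {Bed,Doctor} = (N, F74) ✓
Every Ward value is associated with a single {Bed, Doctor} value, so Ward -> {Bed, Doctor} holds.

Yes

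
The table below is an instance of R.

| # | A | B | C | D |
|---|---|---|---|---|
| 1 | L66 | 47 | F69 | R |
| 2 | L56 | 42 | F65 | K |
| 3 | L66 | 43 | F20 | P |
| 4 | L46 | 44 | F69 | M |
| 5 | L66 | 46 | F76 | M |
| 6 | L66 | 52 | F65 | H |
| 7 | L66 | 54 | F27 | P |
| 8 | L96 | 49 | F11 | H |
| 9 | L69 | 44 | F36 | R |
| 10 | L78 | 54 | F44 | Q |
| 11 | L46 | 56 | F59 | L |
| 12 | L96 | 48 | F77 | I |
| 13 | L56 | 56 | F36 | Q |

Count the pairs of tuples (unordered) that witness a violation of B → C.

B=44: violating pairs (4,9) — 1 pair.
B=54: violating pairs (7,10) — 1 pair.
B=56: violating pairs (11,13) — 1 pair.

3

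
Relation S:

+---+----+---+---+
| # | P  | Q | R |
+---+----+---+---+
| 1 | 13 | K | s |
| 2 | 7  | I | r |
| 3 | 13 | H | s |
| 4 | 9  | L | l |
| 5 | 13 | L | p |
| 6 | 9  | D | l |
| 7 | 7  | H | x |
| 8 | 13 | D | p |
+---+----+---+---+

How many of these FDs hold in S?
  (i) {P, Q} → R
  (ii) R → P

2

(i) {P, Q} → R: every LHS value maps to a single RHS value — holds.
(ii) R → P: every LHS value maps to a single RHS value — holds.
2 of the 2 dependencies hold.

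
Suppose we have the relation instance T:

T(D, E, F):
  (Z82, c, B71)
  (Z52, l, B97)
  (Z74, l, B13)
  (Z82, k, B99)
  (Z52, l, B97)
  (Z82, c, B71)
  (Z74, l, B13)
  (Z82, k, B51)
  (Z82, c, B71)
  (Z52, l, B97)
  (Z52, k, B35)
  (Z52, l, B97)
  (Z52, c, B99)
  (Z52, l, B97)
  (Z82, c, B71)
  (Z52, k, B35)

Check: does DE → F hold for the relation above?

No

(D=Z82, E=c): 4 rows → F = B71, B71, B71, B71 ✓
(D=Z52, E=l): 5 rows → F = B97, B97, B97, B97, B97 ✓
(D=Z74, E=l): 2 rows → F = B13, B13 ✓
(D=Z82, E=k): 2 rows → F takes values {B99, B51} — violation
(D=Z52, E=k): 2 rows → F = B35, B35 ✓
(D=Z52, E=c): 1 row → F = B99 ✓
Two rows agree on DE but differ on F, so DE → F does not hold.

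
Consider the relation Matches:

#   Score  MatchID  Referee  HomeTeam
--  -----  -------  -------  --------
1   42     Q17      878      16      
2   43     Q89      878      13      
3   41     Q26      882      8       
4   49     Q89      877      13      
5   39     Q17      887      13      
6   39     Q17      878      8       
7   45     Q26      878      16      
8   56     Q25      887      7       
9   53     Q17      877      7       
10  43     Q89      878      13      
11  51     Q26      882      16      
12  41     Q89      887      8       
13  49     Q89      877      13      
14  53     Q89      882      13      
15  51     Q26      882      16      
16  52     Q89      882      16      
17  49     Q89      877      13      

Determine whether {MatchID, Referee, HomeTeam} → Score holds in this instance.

(MatchID=Q17, Referee=878, HomeTeam=16): row 1 → Score = 42 ✓
(MatchID=Q89, Referee=878, HomeTeam=13): rows 2, 10 → Score = 43, 43 ✓
(MatchID=Q26, Referee=882, HomeTeam=8): row 3 → Score = 41 ✓
(MatchID=Q89, Referee=877, HomeTeam=13): rows 4, 13, 17 → Score = 49, 49, 49 ✓
(MatchID=Q17, Referee=887, HomeTeam=13): row 5 → Score = 39 ✓
(MatchID=Q17, Referee=878, HomeTeam=8): row 6 → Score = 39 ✓
(MatchID=Q26, Referee=878, HomeTeam=16): row 7 → Score = 45 ✓
(MatchID=Q25, Referee=887, HomeTeam=7): row 8 → Score = 56 ✓
(MatchID=Q17, Referee=877, HomeTeam=7): row 9 → Score = 53 ✓
(MatchID=Q26, Referee=882, HomeTeam=16): rows 11, 15 → Score = 51, 51 ✓
(MatchID=Q89, Referee=887, HomeTeam=8): row 12 → Score = 41 ✓
(MatchID=Q89, Referee=882, HomeTeam=13): row 14 → Score = 53 ✓
(MatchID=Q89, Referee=882, HomeTeam=16): row 16 → Score = 52 ✓
Every {MatchID, Referee, HomeTeam} value is associated with a single Score value, so {MatchID, Referee, HomeTeam} → Score holds.

Yes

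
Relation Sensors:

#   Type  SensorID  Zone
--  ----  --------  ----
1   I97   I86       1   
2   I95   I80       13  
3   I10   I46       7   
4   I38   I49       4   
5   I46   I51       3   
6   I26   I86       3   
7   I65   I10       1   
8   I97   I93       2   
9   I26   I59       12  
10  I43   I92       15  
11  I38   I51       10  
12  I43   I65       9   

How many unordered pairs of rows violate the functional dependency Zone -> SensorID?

2

Zone=1: violating pairs (1,7) — 1 pair.
Zone=3: violating pairs (5,6) — 1 pair.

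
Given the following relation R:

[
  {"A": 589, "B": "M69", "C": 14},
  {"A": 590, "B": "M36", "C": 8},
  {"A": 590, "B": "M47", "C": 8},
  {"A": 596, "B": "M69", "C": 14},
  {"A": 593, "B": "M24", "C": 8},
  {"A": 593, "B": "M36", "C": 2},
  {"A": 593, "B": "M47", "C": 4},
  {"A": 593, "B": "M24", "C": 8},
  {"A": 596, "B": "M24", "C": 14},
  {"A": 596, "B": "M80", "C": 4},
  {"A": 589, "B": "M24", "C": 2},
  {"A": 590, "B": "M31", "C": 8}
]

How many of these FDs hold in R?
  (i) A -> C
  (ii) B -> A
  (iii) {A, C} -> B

0

(i) A -> C: A=589: 2 rows → C takes values {14, 2} — violation; A=596: 3 rows → C takes values {14, 4} — violation; A=593: 4 rows → C takes values {8, 2, 4} — violation — fails.
(ii) B -> A: B=M69: 2 rows → A takes values {589, 596} — violation; B=M36: 2 rows → A takes values {590, 593} — violation; B=M47: 2 rows → A takes values {590, 593} — violation; B=M24: 4 rows → A takes values {593, 596, 589} — violation — fails.
(iii) {A, C} -> B: (A=590, C=8): 3 rows → B takes values {M36, M47, M31} — violation; (A=596, C=14): 2 rows → B takes values {M69, M24} — violation — fails.
None of the 3 dependencies hold.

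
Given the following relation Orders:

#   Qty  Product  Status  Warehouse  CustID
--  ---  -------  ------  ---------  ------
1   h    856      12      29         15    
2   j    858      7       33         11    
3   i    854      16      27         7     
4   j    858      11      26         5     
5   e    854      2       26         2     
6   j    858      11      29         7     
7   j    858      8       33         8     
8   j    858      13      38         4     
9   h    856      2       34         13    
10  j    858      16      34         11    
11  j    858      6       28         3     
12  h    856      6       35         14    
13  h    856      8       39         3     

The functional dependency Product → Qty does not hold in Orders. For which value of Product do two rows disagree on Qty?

Product=856: rows 1, 9, 12, 13 → Qty = h, h, h, h ✓
Product=858: rows 2, 4, 6, 7, 8, 10, 11 → Qty = j, j, j, j, j, j, j ✓
Product=854: rows 3, 5 → Qty takes values {i, e} — violation
The only Product value with inconsistent Qty is Product=854.

854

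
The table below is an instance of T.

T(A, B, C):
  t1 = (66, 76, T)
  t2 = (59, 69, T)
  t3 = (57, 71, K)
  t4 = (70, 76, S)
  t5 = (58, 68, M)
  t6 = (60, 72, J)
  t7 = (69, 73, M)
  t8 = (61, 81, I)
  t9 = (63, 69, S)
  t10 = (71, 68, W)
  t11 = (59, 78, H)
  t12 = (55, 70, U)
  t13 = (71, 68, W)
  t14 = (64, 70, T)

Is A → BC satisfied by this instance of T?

No

A=66: row 1 → {B,C} = (76, T) ✓
A=59: rows 2, 11 → {B,C} takes values {(69, T), (78, H)} — violation
A=57: row 3 → {B,C} = (71, K) ✓
A=70: row 4 → {B,C} = (76, S) ✓
A=58: row 5 → {B,C} = (68, M) ✓
A=60: row 6 → {B,C} = (72, J) ✓
A=69: row 7 → {B,C} = (73, M) ✓
A=61: row 8 → {B,C} = (81, I) ✓
A=63: row 9 → {B,C} = (69, S) ✓
A=71: rows 10, 13 → {B,C} = (68, W), (68, W) ✓
A=55: row 12 → {B,C} = (70, U) ✓
A=64: row 14 → {B,C} = (70, T) ✓
Two rows agree on A but differ on BC, so A → BC does not hold.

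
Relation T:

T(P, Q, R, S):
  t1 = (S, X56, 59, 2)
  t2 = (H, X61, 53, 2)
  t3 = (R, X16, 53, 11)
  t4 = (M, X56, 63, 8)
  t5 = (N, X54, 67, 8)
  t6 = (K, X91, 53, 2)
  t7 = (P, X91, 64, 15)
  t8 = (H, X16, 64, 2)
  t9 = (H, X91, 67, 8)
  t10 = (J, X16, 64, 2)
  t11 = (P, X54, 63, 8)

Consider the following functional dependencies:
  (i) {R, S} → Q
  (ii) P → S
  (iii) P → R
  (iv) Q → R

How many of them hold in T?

0

(i) {R, S} → Q: (R=53, S=2): rows 2, 6 → Q takes values {X61, X91} — violation; (R=63, S=8): rows 4, 11 → Q takes values {X56, X54} — violation; (R=67, S=8): rows 5, 9 → Q takes values {X54, X91} — violation — fails.
(ii) P → S: P=H: rows 2, 8, 9 → S takes values {2, 8} — violation; P=P: rows 7, 11 → S takes values {15, 8} — violation — fails.
(iii) P → R: P=H: rows 2, 8, 9 → R takes values {53, 64, 67} — violation; P=P: rows 7, 11 → R takes values {64, 63} — violation — fails.
(iv) Q → R: Q=X56: rows 1, 4 → R takes values {59, 63} — violation; Q=X16: rows 3, 8, 10 → R takes values {53, 64} — violation; Q=X54: rows 5, 11 → R takes values {67, 63} — violation; Q=X91: rows 6, 7, 9 → R takes values {53, 64, 67} — violation — fails.
None of the 4 dependencies hold.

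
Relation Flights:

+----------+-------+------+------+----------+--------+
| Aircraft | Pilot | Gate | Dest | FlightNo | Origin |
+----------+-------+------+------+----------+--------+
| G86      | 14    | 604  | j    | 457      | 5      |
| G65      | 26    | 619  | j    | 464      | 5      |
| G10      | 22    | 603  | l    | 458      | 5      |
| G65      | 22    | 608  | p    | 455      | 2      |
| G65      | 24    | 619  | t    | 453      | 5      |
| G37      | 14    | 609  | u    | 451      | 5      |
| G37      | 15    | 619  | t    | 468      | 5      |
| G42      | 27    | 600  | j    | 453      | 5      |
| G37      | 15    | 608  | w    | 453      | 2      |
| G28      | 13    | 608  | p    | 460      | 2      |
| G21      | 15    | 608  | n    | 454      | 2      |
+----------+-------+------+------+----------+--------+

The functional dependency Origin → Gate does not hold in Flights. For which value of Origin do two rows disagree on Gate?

Origin=5: 7 rows → Gate takes values {604, 619, 603, 609, 600} — violation
Origin=2: 4 rows → Gate = 608, 608, 608, 608 ✓
The only Origin value with inconsistent Gate is Origin=5.

5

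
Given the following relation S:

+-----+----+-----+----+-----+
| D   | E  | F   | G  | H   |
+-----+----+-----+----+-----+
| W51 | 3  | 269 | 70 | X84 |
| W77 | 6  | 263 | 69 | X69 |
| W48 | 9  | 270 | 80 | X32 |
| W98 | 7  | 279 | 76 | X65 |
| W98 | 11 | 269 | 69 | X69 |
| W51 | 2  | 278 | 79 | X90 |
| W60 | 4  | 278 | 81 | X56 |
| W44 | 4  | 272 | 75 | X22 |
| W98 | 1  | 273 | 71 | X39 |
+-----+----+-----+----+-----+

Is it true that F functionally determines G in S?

No

F=269: 2 rows → G takes values {70, 69} — violation
F=263: 1 row → G = 69 ✓
F=270: 1 row → G = 80 ✓
F=279: 1 row → G = 76 ✓
F=278: 2 rows → G takes values {79, 81} — violation
F=272: 1 row → G = 75 ✓
F=273: 1 row → G = 71 ✓
Two rows agree on F but differ on G, so F -> G does not hold.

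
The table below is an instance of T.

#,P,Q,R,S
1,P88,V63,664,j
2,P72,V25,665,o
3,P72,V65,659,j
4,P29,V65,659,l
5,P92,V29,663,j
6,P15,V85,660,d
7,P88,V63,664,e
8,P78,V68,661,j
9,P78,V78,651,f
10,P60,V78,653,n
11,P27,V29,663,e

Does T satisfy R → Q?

Yes

R=664: rows 1, 7 → Q = V63, V63 ✓
R=665: row 2 → Q = V25 ✓
R=659: rows 3, 4 → Q = V65, V65 ✓
R=663: rows 5, 11 → Q = V29, V29 ✓
R=660: row 6 → Q = V85 ✓
R=661: row 8 → Q = V68 ✓
R=651: row 9 → Q = V78 ✓
R=653: row 10 → Q = V78 ✓
Every R value is associated with a single Q value, so R → Q holds.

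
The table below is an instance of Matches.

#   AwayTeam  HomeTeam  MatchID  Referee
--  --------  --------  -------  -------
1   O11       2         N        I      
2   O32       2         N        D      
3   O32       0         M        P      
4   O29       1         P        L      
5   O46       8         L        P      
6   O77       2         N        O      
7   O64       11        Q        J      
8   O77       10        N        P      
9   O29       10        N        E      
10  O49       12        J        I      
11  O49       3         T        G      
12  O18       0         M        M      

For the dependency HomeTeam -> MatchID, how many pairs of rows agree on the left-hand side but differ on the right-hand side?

HomeTeam=2: all 3 rows agree on MatchID — 0 pairs.
HomeTeam=0: all 2 rows agree on MatchID — 0 pairs.
HomeTeam=10: all 2 rows agree on MatchID — 0 pairs.

0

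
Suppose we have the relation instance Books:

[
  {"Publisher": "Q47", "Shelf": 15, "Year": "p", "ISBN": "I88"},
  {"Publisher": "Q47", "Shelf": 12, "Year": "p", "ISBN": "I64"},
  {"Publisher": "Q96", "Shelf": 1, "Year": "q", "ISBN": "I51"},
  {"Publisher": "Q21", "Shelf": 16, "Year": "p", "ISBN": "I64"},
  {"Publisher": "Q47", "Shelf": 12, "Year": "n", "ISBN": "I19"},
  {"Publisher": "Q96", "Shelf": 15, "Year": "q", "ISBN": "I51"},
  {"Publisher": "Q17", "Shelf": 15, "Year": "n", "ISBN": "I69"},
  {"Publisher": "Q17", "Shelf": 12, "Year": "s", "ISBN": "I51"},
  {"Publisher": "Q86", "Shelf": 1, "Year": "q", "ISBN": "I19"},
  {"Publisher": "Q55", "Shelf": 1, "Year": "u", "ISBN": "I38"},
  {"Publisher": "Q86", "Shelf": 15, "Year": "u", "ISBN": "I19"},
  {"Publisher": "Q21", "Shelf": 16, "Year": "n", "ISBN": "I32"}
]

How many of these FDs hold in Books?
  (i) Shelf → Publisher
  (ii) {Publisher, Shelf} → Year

0

(i) Shelf → Publisher: Shelf=15: 4 rows → Publisher takes values {Q47, Q96, Q17, Q86} — violation; Shelf=12: 3 rows → Publisher takes values {Q47, Q17} — violation; Shelf=1: 3 rows → Publisher takes values {Q96, Q86, Q55} — violation — fails.
(ii) {Publisher, Shelf} → Year: (Publisher=Q47, Shelf=12): 2 rows → Year takes values {p, n} — violation; (Publisher=Q21, Shelf=16): 2 rows → Year takes values {p, n} — violation — fails.
None of the 2 dependencies hold.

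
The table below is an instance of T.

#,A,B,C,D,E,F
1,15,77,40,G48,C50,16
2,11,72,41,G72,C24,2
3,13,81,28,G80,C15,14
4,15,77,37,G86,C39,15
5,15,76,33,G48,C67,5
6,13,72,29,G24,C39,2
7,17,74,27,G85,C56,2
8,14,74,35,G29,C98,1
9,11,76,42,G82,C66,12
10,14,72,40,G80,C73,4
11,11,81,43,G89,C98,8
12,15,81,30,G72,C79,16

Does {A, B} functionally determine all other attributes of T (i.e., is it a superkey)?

Rows 1 and 4 have the same {A, B} value (A=15, B=77) but are distinct tuples, so {A, B} does not determine every attribute — not a superkey.

No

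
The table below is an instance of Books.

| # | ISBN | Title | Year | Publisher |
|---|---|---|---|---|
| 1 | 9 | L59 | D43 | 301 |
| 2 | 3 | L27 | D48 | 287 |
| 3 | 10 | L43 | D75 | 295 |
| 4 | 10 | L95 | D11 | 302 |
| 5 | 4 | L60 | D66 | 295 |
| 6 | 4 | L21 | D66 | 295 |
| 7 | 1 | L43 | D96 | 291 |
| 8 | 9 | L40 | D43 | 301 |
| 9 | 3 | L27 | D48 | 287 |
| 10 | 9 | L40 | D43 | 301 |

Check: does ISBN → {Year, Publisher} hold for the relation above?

ISBN=9: rows 1, 8, 10 → {Year,Publisher} = (D43, 301), (D43, 301), (D43, 301) ✓
ISBN=3: rows 2, 9 → {Year,Publisher} = (D48, 287), (D48, 287) ✓
ISBN=10: rows 3, 4 → {Year,Publisher} takes values {(D75, 295), (D11, 302)} — violation
ISBN=4: rows 5, 6 → {Year,Publisher} = (D66, 295), (D66, 295) ✓
ISBN=1: row 7 → {Year,Publisher} = (D96, 291) ✓
Two rows agree on ISBN but differ on {Year, Publisher}, so ISBN → {Year, Publisher} does not hold.

No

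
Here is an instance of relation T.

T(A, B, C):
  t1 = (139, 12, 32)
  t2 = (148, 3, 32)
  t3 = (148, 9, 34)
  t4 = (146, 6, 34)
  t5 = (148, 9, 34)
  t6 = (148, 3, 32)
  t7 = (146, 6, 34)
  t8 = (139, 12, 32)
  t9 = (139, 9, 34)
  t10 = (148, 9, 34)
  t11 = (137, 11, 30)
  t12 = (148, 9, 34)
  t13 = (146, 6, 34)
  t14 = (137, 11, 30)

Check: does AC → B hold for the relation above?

Yes

(A=139, C=32): rows 1, 8 → B = 12, 12 ✓
(A=148, C=32): rows 2, 6 → B = 3, 3 ✓
(A=148, C=34): rows 3, 5, 10, 12 → B = 9, 9, 9, 9 ✓
(A=146, C=34): rows 4, 7, 13 → B = 6, 6, 6 ✓
(A=139, C=34): row 9 → B = 9 ✓
(A=137, C=30): rows 11, 14 → B = 11, 11 ✓
Every AC value is associated with a single B value, so AC → B holds.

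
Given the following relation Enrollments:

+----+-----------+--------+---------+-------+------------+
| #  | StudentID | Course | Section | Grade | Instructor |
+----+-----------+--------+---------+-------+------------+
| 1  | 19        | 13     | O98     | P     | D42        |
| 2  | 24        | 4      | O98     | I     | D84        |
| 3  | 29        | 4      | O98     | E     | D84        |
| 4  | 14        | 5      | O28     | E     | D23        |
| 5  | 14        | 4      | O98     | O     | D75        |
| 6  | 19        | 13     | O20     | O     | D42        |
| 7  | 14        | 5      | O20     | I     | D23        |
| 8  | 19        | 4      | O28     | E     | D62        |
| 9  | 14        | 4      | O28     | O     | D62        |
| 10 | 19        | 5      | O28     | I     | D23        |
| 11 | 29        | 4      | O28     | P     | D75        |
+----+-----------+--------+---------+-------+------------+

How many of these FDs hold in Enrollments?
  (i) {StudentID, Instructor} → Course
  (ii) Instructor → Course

(i) {StudentID, Instructor} → Course: every LHS value maps to a single RHS value — holds.
(ii) Instructor → Course: every LHS value maps to a single RHS value — holds.
2 of the 2 dependencies hold.

2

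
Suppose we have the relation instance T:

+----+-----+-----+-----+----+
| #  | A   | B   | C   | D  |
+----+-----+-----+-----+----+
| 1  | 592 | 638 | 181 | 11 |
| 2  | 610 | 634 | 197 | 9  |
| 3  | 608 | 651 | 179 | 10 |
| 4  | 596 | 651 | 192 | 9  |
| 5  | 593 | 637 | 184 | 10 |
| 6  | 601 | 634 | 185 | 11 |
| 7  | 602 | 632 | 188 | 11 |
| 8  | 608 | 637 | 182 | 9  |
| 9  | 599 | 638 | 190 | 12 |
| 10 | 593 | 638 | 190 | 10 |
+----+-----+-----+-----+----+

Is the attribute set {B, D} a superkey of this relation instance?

Yes

All 10 rows have distinct {B, D} values, so {B, D} → (all attributes) holds and {B, D} is a superkey.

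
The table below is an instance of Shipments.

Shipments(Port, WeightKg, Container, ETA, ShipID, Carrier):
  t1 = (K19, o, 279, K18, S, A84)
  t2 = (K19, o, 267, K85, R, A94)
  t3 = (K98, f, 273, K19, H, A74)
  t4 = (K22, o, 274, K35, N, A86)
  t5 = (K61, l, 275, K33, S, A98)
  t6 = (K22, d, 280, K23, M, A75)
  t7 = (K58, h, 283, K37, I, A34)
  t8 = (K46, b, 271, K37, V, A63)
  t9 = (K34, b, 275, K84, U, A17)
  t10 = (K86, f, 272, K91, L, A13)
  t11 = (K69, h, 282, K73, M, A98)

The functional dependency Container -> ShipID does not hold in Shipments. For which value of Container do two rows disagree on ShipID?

275

Container=279: row 1 → ShipID = S ✓
Container=267: row 2 → ShipID = R ✓
Container=273: row 3 → ShipID = H ✓
Container=274: row 4 → ShipID = N ✓
Container=275: rows 5, 9 → ShipID takes values {S, U} — violation
Container=280: row 6 → ShipID = M ✓
Container=283: row 7 → ShipID = I ✓
Container=271: row 8 → ShipID = V ✓
Container=272: row 10 → ShipID = L ✓
Container=282: row 11 → ShipID = M ✓
The only Container value with inconsistent ShipID is Container=275.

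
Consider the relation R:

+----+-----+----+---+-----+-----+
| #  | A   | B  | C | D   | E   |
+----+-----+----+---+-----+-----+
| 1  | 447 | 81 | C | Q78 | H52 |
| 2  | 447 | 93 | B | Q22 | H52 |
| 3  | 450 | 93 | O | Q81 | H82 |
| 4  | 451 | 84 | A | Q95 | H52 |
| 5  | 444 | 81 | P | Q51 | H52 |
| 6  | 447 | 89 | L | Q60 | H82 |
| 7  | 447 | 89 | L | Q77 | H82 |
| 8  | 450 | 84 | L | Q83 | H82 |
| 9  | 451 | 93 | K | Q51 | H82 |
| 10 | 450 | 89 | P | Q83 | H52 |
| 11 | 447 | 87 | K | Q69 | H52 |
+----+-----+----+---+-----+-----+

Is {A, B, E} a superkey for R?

No

Rows 6 and 7 have the same {A, B, E} value (A=447, B=89, E=H82) but are distinct tuples, so {A, B, E} does not determine every attribute — not a superkey.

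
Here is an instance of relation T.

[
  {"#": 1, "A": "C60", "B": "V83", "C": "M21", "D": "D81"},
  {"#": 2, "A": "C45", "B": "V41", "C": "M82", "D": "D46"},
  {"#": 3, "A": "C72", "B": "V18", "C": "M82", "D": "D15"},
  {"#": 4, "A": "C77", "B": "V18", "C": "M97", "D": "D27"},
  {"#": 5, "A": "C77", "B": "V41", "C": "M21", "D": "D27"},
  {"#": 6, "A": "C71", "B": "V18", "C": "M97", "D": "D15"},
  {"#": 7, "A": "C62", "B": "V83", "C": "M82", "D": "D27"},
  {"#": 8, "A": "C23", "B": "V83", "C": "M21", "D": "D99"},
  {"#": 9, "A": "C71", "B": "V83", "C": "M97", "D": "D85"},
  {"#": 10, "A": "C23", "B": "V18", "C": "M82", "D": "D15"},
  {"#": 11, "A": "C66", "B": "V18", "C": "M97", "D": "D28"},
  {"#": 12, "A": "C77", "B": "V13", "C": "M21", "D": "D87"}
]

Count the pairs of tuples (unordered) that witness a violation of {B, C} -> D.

(B=V83, C=M21): violating pairs (1,8) — 1 pair.
(B=V18, C=M82): all 2 rows agree on D — 0 pairs.
(B=V18, C=M97): violating pairs (4,6), (4,11), (6,11) — 3 pairs.

4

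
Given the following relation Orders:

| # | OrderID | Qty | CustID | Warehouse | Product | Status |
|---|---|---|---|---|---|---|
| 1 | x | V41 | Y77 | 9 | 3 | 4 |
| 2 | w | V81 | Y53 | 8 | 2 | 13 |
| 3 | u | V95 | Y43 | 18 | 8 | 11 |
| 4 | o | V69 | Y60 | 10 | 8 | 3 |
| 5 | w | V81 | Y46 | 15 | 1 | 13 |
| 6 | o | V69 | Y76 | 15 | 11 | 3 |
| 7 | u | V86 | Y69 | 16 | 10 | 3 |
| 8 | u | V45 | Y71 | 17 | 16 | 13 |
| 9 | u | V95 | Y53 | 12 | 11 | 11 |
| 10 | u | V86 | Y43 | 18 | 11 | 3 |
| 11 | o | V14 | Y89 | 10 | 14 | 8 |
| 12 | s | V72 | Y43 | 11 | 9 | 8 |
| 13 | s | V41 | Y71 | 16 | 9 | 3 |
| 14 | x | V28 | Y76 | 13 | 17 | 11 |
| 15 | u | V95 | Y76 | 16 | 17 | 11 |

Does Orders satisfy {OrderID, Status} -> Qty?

Yes

(OrderID=x, Status=4): row 1 → Qty = V41 ✓
(OrderID=w, Status=13): rows 2, 5 → Qty = V81, V81 ✓
(OrderID=u, Status=11): rows 3, 9, 15 → Qty = V95, V95, V95 ✓
(OrderID=o, Status=3): rows 4, 6 → Qty = V69, V69 ✓
(OrderID=u, Status=3): rows 7, 10 → Qty = V86, V86 ✓
(OrderID=u, Status=13): row 8 → Qty = V45 ✓
(OrderID=o, Status=8): row 11 → Qty = V14 ✓
(OrderID=s, Status=8): row 12 → Qty = V72 ✓
(OrderID=s, Status=3): row 13 → Qty = V41 ✓
(OrderID=x, Status=11): row 14 → Qty = V28 ✓
Every {OrderID, Status} value is associated with a single Qty value, so {OrderID, Status} -> Qty holds.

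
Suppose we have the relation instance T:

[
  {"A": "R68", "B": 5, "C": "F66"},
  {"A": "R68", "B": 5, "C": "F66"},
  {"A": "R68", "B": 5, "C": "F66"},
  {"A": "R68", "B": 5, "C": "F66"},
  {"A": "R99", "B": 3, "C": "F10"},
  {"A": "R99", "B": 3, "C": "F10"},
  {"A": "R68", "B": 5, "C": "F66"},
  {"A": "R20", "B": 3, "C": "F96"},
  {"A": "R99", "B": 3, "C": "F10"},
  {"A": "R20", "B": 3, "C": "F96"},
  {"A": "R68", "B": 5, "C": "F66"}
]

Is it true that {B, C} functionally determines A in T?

(B=5, C=F66): 6 rows → A = R68, R68, R68, R68, R68, R68 ✓
(B=3, C=F10): 3 rows → A = R99, R99, R99 ✓
(B=3, C=F96): 2 rows → A = R20, R20 ✓
Every {B, C} value is associated with a single A value, so {B, C} → A holds.

Yes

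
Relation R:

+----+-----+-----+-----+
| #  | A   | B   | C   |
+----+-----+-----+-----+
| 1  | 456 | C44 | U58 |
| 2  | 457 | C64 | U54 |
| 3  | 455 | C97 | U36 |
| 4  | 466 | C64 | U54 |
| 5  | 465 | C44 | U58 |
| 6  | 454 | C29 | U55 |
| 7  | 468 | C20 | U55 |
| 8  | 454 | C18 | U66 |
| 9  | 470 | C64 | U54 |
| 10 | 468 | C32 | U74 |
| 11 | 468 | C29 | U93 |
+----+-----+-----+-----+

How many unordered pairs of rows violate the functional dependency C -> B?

1

C=U58: all 2 rows agree on B — 0 pairs.
C=U54: all 3 rows agree on B — 0 pairs.
C=U55: violating pairs (6,7) — 1 pair.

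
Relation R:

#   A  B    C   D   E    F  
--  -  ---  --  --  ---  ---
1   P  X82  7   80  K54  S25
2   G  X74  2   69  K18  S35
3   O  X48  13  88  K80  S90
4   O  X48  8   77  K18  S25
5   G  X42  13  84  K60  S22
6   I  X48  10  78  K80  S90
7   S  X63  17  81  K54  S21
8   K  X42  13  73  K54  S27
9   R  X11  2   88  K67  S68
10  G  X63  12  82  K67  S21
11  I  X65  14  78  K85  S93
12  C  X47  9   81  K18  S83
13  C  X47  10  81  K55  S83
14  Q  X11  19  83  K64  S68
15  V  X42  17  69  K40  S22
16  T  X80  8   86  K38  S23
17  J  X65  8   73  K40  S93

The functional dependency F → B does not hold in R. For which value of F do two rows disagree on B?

F=S25: rows 1, 4 → B takes values {X82, X48} — violation
F=S35: row 2 → B = X74 ✓
F=S90: rows 3, 6 → B = X48, X48 ✓
F=S22: rows 5, 15 → B = X42, X42 ✓
F=S21: rows 7, 10 → B = X63, X63 ✓
F=S27: row 8 → B = X42 ✓
F=S68: rows 9, 14 → B = X11, X11 ✓
F=S93: rows 11, 17 → B = X65, X65 ✓
F=S83: rows 12, 13 → B = X47, X47 ✓
F=S23: row 16 → B = X80 ✓
The only F value with inconsistent B is F=S25.

S25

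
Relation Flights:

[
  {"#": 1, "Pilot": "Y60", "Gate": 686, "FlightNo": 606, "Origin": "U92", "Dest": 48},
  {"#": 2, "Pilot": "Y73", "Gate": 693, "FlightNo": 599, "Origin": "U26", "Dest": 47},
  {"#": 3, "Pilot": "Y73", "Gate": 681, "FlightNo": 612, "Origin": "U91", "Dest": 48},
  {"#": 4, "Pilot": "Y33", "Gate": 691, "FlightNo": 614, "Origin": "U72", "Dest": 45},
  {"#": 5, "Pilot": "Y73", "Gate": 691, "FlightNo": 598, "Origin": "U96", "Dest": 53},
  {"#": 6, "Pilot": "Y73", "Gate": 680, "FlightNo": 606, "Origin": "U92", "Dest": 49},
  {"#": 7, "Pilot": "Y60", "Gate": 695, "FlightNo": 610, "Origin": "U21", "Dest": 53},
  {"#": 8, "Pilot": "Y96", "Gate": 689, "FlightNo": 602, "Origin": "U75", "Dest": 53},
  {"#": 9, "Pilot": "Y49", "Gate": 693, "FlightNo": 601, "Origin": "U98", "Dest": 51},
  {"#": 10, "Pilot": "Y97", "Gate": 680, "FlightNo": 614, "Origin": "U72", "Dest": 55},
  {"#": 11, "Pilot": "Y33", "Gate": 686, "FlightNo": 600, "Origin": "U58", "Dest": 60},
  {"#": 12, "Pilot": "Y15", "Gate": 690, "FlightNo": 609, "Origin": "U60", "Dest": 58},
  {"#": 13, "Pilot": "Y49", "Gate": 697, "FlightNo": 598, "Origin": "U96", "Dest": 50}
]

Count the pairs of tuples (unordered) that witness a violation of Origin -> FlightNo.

0

Origin=U92: all 2 rows agree on FlightNo — 0 pairs.
Origin=U72: all 2 rows agree on FlightNo — 0 pairs.
Origin=U96: all 2 rows agree on FlightNo — 0 pairs.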